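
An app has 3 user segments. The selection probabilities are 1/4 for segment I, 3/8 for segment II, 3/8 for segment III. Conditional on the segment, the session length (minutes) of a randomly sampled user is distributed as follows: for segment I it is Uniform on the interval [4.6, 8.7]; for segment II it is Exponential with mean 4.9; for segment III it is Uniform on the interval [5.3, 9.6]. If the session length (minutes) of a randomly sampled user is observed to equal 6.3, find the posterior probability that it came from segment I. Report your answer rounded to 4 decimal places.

Likelihoods f(6.3 | ·): I: 0.243902; II: 0.056419; III: 0.232558.
Posterior ∝ prior × likelihood. Numerator for I: 0.25·0.243902 = 0.0609756.
Normalizing constant: 0.25·0.243902 + 0.375·0.056419 + 0.375·0.232558 = 0.169342.
P(I | observation) = 0.0609756 / 0.169342 = 0.360074.

0.3601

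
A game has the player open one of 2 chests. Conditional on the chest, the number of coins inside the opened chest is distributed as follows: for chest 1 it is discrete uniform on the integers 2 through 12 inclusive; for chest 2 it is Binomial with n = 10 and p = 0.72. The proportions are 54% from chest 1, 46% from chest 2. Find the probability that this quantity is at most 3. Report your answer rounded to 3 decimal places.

0.101

Conditional on each chest, P(X ≤ 3): 1: 0.181818; 2: 0.00700391.
By total probability, P(X ≤ 3) = 0.54·0.181818 + 0.46·0.00700391 = 0.101404.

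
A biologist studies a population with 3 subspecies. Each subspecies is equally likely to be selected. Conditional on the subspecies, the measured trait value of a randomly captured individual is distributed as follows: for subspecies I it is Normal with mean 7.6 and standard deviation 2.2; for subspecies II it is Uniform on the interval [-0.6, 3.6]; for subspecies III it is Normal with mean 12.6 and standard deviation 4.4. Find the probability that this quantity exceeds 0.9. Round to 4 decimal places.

Conditional on each subspecies, P(X > 0.9): I: 0.998838; II: 0.642857; III: 0.996082.
By total probability, P(X > 0.9) = 0.333333·0.998838 + 0.333333·0.642857 + 0.333333·0.996082 = 0.879259.

0.8793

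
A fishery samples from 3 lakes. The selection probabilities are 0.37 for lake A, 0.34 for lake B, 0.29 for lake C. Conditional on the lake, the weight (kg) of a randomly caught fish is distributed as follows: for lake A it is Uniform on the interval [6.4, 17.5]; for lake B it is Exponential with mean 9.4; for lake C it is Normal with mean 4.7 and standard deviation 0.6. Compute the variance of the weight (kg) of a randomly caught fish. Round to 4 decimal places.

Per component, A: μ=11.95, E[X²]=153.07; B: μ=9.4, E[X²]=176.72; C: μ=4.7, E[X²]=22.45.
E[X] = 0.37·11.95 + 0.34·9.4 + 0.29·4.7 = 8.9805.
E[X²] = 0.37·153.07 + 0.34·176.72 + 0.29·22.45 = 123.231.
Var(X) = E[X²] − (E[X])² = 123.231 − 80.6494 = 42.5818.

42.5818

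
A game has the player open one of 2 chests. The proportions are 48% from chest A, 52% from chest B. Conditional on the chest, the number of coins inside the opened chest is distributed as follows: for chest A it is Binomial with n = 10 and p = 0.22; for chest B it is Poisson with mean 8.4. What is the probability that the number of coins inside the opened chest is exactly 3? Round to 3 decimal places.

0.119

Conditional on each chest, P(X = 3): A: 0.224446; B: 0.0222133.
By total probability, P(X = 3) = 0.48·0.224446 + 0.52·0.0222133 = 0.119285.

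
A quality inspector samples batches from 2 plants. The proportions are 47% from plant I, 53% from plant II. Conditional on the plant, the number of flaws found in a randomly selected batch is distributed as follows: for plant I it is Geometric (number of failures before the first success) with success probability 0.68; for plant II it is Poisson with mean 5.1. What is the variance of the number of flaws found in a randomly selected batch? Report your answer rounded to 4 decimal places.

8.3668

Per component, I: μ=0.470588, E[X²]=0.913495; II: μ=5.1, E[X²]=31.11.
E[X] = 0.47·0.470588 + 0.53·5.1 = 2.92418.
E[X²] = 0.47·0.913495 + 0.53·31.11 = 16.9176.
Var(X) = E[X²] − (E[X])² = 16.9176 − 8.55081 = 8.36683.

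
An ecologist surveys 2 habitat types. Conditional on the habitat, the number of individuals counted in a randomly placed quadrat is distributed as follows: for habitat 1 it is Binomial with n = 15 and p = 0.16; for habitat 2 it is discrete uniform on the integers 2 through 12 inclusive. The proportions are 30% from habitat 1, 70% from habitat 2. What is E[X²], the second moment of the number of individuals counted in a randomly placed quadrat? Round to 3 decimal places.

43.633

For each component E[X²] = Var + (mean)², giving 1: 7.776; 2: 59.
Overall E[X²] = 0.3·7.776 + 0.7·59 = 43.6328.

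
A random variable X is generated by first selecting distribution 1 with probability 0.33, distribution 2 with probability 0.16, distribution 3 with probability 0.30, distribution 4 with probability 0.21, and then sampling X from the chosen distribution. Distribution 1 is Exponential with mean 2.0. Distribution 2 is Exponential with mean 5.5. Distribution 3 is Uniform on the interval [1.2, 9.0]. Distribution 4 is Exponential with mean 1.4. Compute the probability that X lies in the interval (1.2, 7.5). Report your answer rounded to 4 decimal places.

0.5915

Conditional on each component, P(1.2 < X < 7.5): 1: 0.525294; 2: 0.54825; 3: 0.807692; 4: 0.419658.
By total probability, P(1.2 < X < 7.5) = 0.33·0.525294 + 0.16·0.54825 + 0.3·0.807692 + 0.21·0.419658 = 0.591503.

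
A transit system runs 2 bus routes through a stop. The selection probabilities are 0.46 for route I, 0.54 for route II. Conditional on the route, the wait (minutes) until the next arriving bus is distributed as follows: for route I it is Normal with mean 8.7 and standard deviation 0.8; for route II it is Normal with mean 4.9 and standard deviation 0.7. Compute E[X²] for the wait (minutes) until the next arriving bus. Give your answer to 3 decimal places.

48.342

For each component E[X²] = Var + (mean)², giving I: 76.33; II: 24.5.
Overall E[X²] = 0.46·76.33 + 0.54·24.5 = 48.3418.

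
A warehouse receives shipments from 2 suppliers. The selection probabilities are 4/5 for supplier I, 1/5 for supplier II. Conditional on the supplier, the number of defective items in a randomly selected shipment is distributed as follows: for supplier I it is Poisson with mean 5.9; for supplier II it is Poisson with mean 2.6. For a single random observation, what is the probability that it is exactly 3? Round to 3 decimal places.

0.119

Conditional on each supplier, P(X = 3): I: 0.0937707; II: 0.217572.
By total probability, P(X = 3) = 0.8·0.0937707 + 0.2·0.217572 = 0.118531.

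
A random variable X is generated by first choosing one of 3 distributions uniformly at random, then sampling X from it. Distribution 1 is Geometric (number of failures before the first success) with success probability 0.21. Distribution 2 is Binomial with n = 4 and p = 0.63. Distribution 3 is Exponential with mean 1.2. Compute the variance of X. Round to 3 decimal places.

7.856

Per component, 1: μ=3.7619, E[X²]=32.0658; 2: μ=2.52, E[X²]=7.2828; 3: μ=1.2, E[X²]=2.88.
E[X] = 0.333333·3.7619 + 0.333333·2.52 + 0.333333·1.2 = 2.49397.
E[X²] = 0.333333·32.0658 + 0.333333·7.2828 + 0.333333·2.88 = 14.0762.
Var(X) = E[X²] − (E[X])² = 14.0762 − 6.21988 = 7.85631.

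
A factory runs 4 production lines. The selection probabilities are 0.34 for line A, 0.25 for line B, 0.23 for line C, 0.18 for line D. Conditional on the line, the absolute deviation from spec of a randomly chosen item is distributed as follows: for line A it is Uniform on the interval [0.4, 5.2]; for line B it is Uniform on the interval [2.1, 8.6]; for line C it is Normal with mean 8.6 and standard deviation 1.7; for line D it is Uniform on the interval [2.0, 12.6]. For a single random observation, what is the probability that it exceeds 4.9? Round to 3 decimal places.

Conditional on each line, P(X > 4.9): A: 0.0625; B: 0.569231; C: 0.98524; D: 0.726415.
By total probability, P(X > 4.9) = 0.34·0.0625 + 0.25·0.569231 + 0.23·0.98524 + 0.18·0.726415 = 0.520918.

0.521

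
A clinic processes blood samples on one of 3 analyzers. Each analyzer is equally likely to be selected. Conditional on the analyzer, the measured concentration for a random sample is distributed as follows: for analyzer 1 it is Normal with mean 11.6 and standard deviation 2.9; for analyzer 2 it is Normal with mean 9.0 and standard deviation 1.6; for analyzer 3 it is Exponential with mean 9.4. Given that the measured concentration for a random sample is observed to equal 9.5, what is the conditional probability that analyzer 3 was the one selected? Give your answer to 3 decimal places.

Likelihoods f(9.5 | ·): 1: 0.105839; 2: 0.237457; 3: 0.038722.
Posterior ∝ prior × likelihood. Numerator for 3: 0.333333·0.038722 = 0.0129073.
Normalizing constant: 0.333333·0.105839 + 0.333333·0.237457 + 0.333333·0.038722 = 0.127339.
P(3 | observation) = 0.0129073 / 0.127339 = 0.101362.

0.101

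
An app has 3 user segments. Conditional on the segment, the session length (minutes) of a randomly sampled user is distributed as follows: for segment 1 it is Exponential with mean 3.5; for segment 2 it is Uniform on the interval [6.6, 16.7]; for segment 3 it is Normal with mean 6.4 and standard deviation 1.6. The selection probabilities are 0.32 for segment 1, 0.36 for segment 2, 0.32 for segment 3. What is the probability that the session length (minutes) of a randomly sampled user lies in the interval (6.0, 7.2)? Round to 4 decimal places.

0.1310

Conditional on each segment, P(6.0 < X < 7.2): 1: 0.0522737; 2: 0.0594059; 3: 0.290169.
By total probability, P(6.0 < X < 7.2) = 0.32·0.0522737 + 0.36·0.0594059 + 0.32·0.290169 = 0.130968.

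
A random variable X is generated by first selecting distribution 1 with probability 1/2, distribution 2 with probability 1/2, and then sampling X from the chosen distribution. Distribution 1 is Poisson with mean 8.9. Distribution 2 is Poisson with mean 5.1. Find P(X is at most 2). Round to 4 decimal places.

Conditional on each component, P(X ≤ 2): 1: 0.00675193; 2: 0.116478.
By total probability, P(X ≤ 2) = 0.5·0.00675193 + 0.5·0.116478 = 0.0616151.

0.0616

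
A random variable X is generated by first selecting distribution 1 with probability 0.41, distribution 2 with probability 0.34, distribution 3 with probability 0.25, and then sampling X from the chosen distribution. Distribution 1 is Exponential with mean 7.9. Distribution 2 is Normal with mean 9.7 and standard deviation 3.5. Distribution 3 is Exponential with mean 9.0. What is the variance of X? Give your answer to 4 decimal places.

50.6204

Per component, 1: μ=7.9, E[X²]=124.82; 2: μ=9.7, E[X²]=106.34; 3: μ=9, E[X²]=162.
E[X] = 0.41·7.9 + 0.34·9.7 + 0.25·9 = 8.787.
E[X²] = 0.41·124.82 + 0.34·106.34 + 0.25·162 = 127.832.
Var(X) = E[X²] − (E[X])² = 127.832 − 77.2114 = 50.6204.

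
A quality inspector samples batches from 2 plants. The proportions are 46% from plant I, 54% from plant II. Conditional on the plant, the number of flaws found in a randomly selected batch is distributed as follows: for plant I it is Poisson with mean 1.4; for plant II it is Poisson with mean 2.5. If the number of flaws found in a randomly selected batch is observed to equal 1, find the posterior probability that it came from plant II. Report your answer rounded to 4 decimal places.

0.4110

Likelihoods P(X=1 | ·): I: 0.345236; II: 0.205212.
Posterior ∝ prior × likelihood. Numerator for II: 0.54·0.205212 = 0.110815.
Normalizing constant: 0.46·0.345236 + 0.54·0.205212 = 0.269623.
P(II | observation) = 0.110815 / 0.269623 = 0.410999.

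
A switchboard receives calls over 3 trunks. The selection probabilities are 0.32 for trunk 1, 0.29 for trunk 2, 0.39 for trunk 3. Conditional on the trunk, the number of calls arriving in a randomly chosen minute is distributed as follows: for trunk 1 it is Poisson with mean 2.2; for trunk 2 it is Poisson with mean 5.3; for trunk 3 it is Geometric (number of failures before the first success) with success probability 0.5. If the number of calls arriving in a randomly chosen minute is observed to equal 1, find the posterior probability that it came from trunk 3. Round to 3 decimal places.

Likelihoods P(X=1 | ·): 1: 0.243767; 2: 0.0264554; 3: 0.25.
Posterior ∝ prior × likelihood. Numerator for 3: 0.39·0.25 = 0.0975.
Normalizing constant: 0.32·0.243767 + 0.29·0.0264554 + 0.39·0.25 = 0.183178.
P(3 | observation) = 0.0975 / 0.183178 = 0.532271.

0.532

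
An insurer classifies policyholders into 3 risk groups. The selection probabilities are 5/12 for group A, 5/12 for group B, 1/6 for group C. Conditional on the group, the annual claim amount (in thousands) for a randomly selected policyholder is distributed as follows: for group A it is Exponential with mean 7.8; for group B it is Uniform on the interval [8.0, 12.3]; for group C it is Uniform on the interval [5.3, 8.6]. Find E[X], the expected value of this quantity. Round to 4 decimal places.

Component means — A: 7.8; B: 10.15; C: 6.95.
E[X] = 0.416667·7.8 + 0.416667·10.15 + 0.166667·6.95 = 8.6375.

8.6375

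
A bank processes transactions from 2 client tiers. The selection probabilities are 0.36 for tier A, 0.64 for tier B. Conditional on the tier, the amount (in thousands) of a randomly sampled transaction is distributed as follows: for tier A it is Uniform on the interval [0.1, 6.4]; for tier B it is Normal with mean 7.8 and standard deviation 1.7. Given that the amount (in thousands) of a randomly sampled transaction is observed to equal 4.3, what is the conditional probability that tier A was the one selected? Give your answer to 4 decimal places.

0.7601

Likelihoods f(4.3 | ·): A: 0.15873; B: 0.0281856.
Posterior ∝ prior × likelihood. Numerator for A: 0.36·0.15873 = 0.0571429.
Normalizing constant: 0.36·0.15873 + 0.64·0.0281856 = 0.0751816.
P(A | observation) = 0.0571429 / 0.0751816 = 0.760064.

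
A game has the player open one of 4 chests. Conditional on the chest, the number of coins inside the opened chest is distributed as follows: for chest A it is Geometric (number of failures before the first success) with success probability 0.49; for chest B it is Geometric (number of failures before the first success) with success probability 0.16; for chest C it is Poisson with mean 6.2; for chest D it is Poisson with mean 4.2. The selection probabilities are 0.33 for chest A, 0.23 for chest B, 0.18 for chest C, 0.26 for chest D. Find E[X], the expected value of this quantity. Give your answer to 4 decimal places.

3.7590

Component means — A: 1.04082; B: 5.25; C: 6.2; D: 4.2.
E[X] = 0.33·1.04082 + 0.23·5.25 + 0.18·6.2 + 0.26·4.2 = 3.75897.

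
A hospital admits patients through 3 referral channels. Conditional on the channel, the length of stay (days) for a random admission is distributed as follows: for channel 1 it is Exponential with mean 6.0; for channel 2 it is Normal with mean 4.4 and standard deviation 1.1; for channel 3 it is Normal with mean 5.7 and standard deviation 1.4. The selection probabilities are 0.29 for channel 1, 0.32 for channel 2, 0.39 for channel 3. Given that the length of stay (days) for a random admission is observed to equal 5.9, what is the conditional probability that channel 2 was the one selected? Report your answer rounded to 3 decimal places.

0.263

Likelihoods f(5.9 | ·): 1: 0.0623437; 2: 0.14313; 3: 0.282066.
Posterior ∝ prior × likelihood. Numerator for 2: 0.32·0.14313 = 0.0458017.
Normalizing constant: 0.29·0.0623437 + 0.32·0.14313 + 0.39·0.282066 = 0.173887.
P(2 | observation) = 0.0458017 / 0.173887 = 0.263399.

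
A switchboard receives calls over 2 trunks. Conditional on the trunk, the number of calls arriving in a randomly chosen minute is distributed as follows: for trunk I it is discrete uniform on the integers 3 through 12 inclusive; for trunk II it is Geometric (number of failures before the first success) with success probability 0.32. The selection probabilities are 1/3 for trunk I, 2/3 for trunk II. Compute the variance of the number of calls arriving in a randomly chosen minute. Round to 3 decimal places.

13.597

Per component, I: μ=7.5, E[X²]=64.5; II: μ=2.125, E[X²]=11.1562.
E[X] = 0.333333·7.5 + 0.666667·2.125 = 3.91667.
E[X²] = 0.333333·64.5 + 0.666667·11.1562 = 28.9375.
Var(X) = E[X²] − (E[X])² = 28.9375 − 15.3403 = 13.5972.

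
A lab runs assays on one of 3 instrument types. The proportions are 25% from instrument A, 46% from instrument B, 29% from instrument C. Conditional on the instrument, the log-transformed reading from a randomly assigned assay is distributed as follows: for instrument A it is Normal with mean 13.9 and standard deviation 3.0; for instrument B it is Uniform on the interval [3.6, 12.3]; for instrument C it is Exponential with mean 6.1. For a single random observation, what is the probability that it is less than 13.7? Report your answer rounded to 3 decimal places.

Conditional on each instrument, P(X < 13.7): A: 0.473424; B: 1; C: 0.894168.
By total probability, P(X < 13.7) = 0.25·0.473424 + 0.46·1 + 0.29·0.894168 = 0.837665.

0.838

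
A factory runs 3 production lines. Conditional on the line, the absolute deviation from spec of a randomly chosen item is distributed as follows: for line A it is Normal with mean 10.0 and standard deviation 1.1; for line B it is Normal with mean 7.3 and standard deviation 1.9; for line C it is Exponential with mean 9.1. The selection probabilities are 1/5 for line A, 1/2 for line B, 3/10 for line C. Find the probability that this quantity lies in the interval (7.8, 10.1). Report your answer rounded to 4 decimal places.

0.2941

Conditional on each line, P(7.8 < X < 10.1): A: 0.513467; B: 0.325931; C: 0.0947777.
By total probability, P(7.8 < X < 10.1) = 0.2·0.513467 + 0.5·0.325931 + 0.3·0.0947777 = 0.294092.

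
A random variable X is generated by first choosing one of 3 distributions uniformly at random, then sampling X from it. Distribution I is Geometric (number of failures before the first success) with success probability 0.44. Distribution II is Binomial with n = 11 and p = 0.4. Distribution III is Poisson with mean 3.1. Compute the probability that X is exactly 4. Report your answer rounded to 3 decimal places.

0.151

Conditional on each component, P(X = 4): I: 0.0432718; II: 0.23649; III: 0.17335.
By total probability, P(X = 4) = 0.333333·0.0432718 + 0.333333·0.23649 + 0.333333·0.17335 = 0.151037.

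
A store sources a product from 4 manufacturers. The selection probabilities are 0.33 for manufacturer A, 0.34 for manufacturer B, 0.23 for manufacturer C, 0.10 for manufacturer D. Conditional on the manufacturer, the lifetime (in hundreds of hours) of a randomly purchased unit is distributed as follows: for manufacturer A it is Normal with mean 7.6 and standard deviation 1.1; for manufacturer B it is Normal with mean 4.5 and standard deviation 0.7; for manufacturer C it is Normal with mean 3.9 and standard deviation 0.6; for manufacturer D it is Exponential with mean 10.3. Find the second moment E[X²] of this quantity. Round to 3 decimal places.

51.311

For each component E[X²] = Var + (mean)², giving A: 58.97; B: 20.74; C: 15.57; D: 212.18.
Overall E[X²] = 0.33·58.97 + 0.34·20.74 + 0.23·15.57 + 0.1·212.18 = 51.3108.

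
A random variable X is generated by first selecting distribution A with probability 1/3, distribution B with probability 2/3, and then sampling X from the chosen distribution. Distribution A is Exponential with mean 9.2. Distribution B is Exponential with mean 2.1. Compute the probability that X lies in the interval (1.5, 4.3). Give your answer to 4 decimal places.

Conditional on each component, P(1.5 < X < 4.3): A: 0.222919; B: 0.3605.
By total probability, P(1.5 < X < 4.3) = 0.333333·0.222919 + 0.666667·0.3605 = 0.31464.

0.3146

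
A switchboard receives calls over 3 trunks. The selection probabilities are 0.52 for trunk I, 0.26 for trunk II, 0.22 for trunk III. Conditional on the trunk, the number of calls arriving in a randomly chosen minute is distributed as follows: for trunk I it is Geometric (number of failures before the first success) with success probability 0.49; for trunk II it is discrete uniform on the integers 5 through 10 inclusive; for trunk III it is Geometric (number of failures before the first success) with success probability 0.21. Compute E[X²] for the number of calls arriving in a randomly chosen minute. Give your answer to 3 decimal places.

24.106

For each component E[X²] = Var + (mean)², giving I: 3.20741; II: 59.1667; III: 32.0658.
Overall E[X²] = 0.52·3.20741 + 0.26·59.1667 + 0.22·32.0658 = 24.1057.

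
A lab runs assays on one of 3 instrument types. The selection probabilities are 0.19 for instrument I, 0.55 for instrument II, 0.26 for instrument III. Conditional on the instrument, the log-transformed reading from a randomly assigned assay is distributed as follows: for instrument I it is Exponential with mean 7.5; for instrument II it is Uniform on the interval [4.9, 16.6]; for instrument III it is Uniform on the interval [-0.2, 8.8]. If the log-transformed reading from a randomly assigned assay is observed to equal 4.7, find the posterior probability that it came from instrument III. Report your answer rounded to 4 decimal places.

Likelihoods f(4.7 | ·): I: 0.0712493; II: 0; III: 0.111111.
Posterior ∝ prior × likelihood. Numerator for III: 0.26·0.111111 = 0.0288889.
Normalizing constant: 0.19·0.0712493 + 0.55·0 + 0.26·0.111111 = 0.0424263.
P(III | observation) = 0.0288889 / 0.0424263 = 0.68092.

0.6809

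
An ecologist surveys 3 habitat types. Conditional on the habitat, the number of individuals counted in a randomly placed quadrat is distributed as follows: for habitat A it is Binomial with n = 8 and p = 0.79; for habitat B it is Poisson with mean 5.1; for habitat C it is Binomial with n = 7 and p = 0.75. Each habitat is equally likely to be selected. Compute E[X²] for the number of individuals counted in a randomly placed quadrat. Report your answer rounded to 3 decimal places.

For each component E[X²] = Var + (mean)², giving A: 41.2696; B: 31.11; C: 28.875.
Overall E[X²] = 0.333333·41.2696 + 0.333333·31.11 + 0.333333·28.875 = 33.7515.

33.752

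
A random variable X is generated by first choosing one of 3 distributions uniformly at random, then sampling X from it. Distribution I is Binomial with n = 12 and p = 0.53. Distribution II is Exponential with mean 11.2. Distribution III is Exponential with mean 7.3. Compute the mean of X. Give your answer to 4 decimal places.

Component means — I: 6.36; II: 11.2; III: 7.3.
E[X] = 0.333333·6.36 + 0.333333·11.2 + 0.333333·7.3 = 8.28667.

8.2867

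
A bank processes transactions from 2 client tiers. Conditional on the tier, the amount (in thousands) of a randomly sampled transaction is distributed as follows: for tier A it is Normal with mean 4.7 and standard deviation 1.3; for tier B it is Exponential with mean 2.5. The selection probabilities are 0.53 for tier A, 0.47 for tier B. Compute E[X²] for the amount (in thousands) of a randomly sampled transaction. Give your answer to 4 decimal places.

For each component E[X²] = Var + (mean)², giving A: 23.78; B: 12.5.
Overall E[X²] = 0.53·23.78 + 0.47·12.5 = 18.4784.

18.4784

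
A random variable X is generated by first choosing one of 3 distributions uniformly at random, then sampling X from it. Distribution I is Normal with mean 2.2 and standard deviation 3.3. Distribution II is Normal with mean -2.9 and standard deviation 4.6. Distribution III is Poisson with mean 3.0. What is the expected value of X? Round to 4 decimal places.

Component means — I: 2.2; II: -2.9; III: 3.
E[X] = 0.333333·2.2 + 0.333333·-2.9 + 0.333333·3 = 0.766667.

0.7667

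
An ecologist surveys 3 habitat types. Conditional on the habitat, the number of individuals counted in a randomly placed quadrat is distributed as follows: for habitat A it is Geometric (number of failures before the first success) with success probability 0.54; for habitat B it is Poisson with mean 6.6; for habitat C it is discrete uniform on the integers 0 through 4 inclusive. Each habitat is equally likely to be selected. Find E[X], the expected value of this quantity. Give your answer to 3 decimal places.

3.151

Component means — A: 0.851852; B: 6.6; C: 2.
E[X] = 0.333333·0.851852 + 0.333333·6.6 + 0.333333·2 = 3.15062.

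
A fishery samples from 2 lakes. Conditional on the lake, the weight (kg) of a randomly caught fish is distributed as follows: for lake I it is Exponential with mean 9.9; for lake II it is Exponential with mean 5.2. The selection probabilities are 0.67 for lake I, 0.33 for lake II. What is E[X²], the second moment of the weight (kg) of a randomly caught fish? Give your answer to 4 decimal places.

For each component E[X²] = Var + (mean)², giving I: 196.02; II: 54.08.
Overall E[X²] = 0.67·196.02 + 0.33·54.08 = 149.18.

149.1798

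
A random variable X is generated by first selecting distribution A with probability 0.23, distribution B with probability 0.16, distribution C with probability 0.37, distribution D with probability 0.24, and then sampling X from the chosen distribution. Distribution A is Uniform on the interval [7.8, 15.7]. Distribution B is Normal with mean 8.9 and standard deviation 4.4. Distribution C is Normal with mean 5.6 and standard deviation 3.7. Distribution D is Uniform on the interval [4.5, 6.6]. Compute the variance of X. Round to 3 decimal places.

16.163

Per component, A: μ=11.75, E[X²]=143.263; B: μ=8.9, E[X²]=98.57; C: μ=5.6, E[X²]=45.05; D: μ=5.55, E[X²]=31.17.
E[X] = 0.23·11.75 + 0.16·8.9 + 0.37·5.6 + 0.24·5.55 = 7.5305.
E[X²] = 0.23·143.263 + 0.16·98.57 + 0.37·45.05 + 0.24·31.17 = 72.8711.
Var(X) = E[X²] − (E[X])² = 72.8711 − 56.7084 = 16.1626.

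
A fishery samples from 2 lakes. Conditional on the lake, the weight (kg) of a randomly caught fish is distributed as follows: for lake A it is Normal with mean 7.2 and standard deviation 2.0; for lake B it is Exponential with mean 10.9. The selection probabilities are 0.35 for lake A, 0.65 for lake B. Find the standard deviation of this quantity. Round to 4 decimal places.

9.0411

Per component, A: μ=7.2, E[X²]=55.84; B: μ=10.9, E[X²]=237.62.
E[X] = 0.35·7.2 + 0.65·10.9 = 9.605.
E[X²] = 0.35·55.84 + 0.65·237.62 = 173.997.
Var(X) = E[X²] − (E[X])² = 173.997 − 92.256 = 81.741.
SD(X) = √81.741 = 9.04107.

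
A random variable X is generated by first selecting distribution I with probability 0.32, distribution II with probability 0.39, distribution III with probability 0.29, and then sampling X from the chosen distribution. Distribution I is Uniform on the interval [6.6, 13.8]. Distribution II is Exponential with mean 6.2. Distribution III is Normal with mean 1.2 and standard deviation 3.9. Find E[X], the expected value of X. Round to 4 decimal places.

Component means — I: 10.2; II: 6.2; III: 1.2.
E[X] = 0.32·10.2 + 0.39·6.2 + 0.29·1.2 = 6.03.

6.0300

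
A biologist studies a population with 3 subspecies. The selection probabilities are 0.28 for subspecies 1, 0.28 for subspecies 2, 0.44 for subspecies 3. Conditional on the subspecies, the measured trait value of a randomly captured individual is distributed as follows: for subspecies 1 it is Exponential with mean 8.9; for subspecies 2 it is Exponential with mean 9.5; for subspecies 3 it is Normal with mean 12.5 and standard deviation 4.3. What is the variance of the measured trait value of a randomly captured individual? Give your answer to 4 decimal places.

Per component, 1: μ=8.9, E[X²]=158.42; 2: μ=9.5, E[X²]=180.5; 3: μ=12.5, E[X²]=174.74.
E[X] = 0.28·8.9 + 0.28·9.5 + 0.44·12.5 = 10.652.
E[X²] = 0.28·158.42 + 0.28·180.5 + 0.44·174.74 = 171.783.
Var(X) = E[X²] − (E[X])² = 171.783 − 113.465 = 58.3181.

58.3181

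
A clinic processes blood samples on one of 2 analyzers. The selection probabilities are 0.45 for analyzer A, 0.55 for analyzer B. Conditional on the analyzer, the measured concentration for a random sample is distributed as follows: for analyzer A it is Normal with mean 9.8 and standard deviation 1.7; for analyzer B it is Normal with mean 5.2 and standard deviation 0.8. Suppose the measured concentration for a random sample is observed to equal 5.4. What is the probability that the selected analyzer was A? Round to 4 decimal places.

Likelihoods f(5.4 | ·): A: 0.00823759; B: 0.483335.
Posterior ∝ prior × likelihood. Numerator for A: 0.45·0.00823759 = 0.00370691.
Normalizing constant: 0.45·0.00823759 + 0.55·0.483335 = 0.269541.
P(A | observation) = 0.00370691 / 0.269541 = 0.0137527.

0.0138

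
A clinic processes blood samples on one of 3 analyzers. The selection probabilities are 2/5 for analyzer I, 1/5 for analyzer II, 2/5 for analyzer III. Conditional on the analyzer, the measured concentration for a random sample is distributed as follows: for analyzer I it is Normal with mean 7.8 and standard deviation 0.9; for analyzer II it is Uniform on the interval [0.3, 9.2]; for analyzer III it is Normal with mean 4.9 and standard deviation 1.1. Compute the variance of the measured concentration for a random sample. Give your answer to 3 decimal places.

Per component, I: μ=7.8, E[X²]=61.65; II: μ=4.75, E[X²]=29.1633; III: μ=4.9, E[X²]=25.22.
E[X] = 0.4·7.8 + 0.2·4.75 + 0.4·4.9 = 6.03.
E[X²] = 0.4·61.65 + 0.2·29.1633 + 0.4·25.22 = 40.5807.
Var(X) = E[X²] − (E[X])² = 40.5807 − 36.3609 = 4.21977.

4.220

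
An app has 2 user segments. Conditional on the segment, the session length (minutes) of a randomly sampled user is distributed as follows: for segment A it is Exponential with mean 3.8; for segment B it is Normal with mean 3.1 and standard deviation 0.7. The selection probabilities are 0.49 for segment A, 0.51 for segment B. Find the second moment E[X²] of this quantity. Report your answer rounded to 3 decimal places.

For each component E[X²] = Var + (mean)², giving A: 28.88; B: 10.1.
Overall E[X²] = 0.49·28.88 + 0.51·10.1 = 19.3022.

19.302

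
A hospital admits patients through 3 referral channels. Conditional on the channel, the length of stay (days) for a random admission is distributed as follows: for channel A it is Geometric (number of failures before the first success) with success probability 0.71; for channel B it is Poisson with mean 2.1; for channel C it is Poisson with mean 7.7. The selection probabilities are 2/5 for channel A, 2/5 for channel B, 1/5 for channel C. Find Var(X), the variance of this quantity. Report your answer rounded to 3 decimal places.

9.830

Per component, A: μ=0.408451, E[X²]=0.742115; B: μ=2.1, E[X²]=6.51; C: μ=7.7, E[X²]=66.99.
E[X] = 0.4·0.408451 + 0.4·2.1 + 0.2·7.7 = 2.54338.
E[X²] = 0.4·0.742115 + 0.4·6.51 + 0.2·66.99 = 16.2988.
Var(X) = E[X²] − (E[X])² = 16.2988 − 6.46878 = 9.83006.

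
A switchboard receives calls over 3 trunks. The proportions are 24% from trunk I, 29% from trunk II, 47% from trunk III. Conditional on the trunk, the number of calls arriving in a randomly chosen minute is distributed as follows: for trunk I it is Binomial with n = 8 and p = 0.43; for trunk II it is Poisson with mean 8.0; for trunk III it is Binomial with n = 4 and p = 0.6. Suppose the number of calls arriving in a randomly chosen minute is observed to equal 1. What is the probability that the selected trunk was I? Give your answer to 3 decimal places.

0.181

Likelihoods P(X=1 | ·): I: 0.0672485; II: 0.0026837; III: 0.1536.
Posterior ∝ prior × likelihood. Numerator for I: 0.24·0.0672485 = 0.0161396.
Normalizing constant: 0.24·0.0672485 + 0.29·0.0026837 + 0.47·0.1536 = 0.0891099.
P(I | observation) = 0.0161396 / 0.0891099 = 0.181121.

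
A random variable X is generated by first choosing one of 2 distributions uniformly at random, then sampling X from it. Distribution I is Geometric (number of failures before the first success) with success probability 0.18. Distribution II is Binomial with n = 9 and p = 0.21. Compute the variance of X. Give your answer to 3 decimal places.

15.177

Per component, I: μ=4.55556, E[X²]=46.0617; II: μ=1.89, E[X²]=5.0652.
E[X] = 0.5·4.55556 + 0.5·1.89 = 3.22278.
E[X²] = 0.5·46.0617 + 0.5·5.0652 = 25.5635.
Var(X) = E[X²] − (E[X])² = 25.5635 − 10.3863 = 15.1772.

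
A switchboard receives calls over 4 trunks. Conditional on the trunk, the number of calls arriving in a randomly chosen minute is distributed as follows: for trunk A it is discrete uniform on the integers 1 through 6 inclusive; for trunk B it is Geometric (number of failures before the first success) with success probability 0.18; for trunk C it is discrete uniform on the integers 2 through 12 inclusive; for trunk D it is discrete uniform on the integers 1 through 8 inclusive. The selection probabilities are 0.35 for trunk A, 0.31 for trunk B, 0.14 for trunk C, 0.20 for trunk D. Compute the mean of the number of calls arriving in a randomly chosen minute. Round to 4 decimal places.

4.5172

Component means — A: 3.5; B: 4.55556; C: 7; D: 4.5.
E[X] = 0.35·3.5 + 0.31·4.55556 + 0.14·7 + 0.2·4.5 = 4.51722.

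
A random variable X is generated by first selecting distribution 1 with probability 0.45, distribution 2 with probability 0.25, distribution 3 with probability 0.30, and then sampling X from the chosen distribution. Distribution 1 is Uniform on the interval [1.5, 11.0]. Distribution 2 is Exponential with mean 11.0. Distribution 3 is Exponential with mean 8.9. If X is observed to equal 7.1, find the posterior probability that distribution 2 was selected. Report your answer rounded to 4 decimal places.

Likelihoods f(7.1 | ·): 1: 0.105263; 2: 0.0476749; 3: 0.0506.
Posterior ∝ prior × likelihood. Numerator for 2: 0.25·0.0476749 = 0.0119187.
Normalizing constant: 0.45·0.105263 + 0.25·0.0476749 + 0.3·0.0506 = 0.0744671.
P(2 | observation) = 0.0119187 / 0.0744671 = 0.160054.

0.1601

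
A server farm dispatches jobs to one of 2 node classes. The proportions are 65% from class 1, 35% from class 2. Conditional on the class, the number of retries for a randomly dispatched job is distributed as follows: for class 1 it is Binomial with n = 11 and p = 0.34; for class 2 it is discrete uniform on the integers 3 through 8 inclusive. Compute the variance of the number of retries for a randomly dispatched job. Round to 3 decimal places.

Per component, 1: μ=3.74, E[X²]=16.456; 2: μ=5.5, E[X²]=33.1667.
E[X] = 0.65·3.74 + 0.35·5.5 = 4.356.
E[X²] = 0.65·16.456 + 0.35·33.1667 = 22.3047.
Var(X) = E[X²] − (E[X])² = 22.3047 − 18.9747 = 3.33.

3.330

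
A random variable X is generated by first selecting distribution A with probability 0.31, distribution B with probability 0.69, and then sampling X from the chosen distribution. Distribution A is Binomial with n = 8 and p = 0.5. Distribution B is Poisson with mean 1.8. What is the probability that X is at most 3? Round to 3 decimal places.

0.728

Conditional on each component, P(X ≤ 3): A: 0.363281; B: 0.891292.
By total probability, P(X ≤ 3) = 0.31·0.363281 + 0.69·0.891292 = 0.727608.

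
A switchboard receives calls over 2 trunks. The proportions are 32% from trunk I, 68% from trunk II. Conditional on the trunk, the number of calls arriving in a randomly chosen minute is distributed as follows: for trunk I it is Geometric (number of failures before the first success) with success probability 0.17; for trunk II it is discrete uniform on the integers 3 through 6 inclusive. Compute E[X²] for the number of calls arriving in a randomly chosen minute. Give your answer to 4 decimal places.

31.4383

For each component E[X²] = Var + (mean)², giving I: 52.5571; II: 21.5.
Overall E[X²] = 0.32·52.5571 + 0.68·21.5 = 31.4383.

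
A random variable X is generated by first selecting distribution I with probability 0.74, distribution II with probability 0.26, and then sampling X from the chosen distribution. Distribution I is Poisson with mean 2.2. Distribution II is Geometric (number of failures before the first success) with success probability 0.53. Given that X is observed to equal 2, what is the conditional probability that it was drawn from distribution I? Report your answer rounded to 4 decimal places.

Likelihoods P(X=2 | ·): I: 0.268144; II: 0.117077.
Posterior ∝ prior × likelihood. Numerator for I: 0.74·0.268144 = 0.198426.
Normalizing constant: 0.74·0.268144 + 0.26·0.117077 = 0.228866.
P(I | observation) = 0.198426 / 0.228866 = 0.866997.

0.8670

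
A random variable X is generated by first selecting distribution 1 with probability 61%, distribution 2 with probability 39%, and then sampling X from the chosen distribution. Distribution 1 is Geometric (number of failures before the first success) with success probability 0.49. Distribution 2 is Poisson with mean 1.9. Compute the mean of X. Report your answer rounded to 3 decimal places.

Component means — 1: 1.04082; 2: 1.9.
E[X] = 0.61·1.04082 + 0.39·1.9 = 1.3759.

1.376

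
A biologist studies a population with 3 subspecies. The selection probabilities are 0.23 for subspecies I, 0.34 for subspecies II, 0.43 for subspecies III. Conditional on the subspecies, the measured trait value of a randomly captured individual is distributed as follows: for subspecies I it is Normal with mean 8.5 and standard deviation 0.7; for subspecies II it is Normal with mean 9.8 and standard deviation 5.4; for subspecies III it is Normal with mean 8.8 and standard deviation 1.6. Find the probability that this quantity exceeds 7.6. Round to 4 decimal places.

0.7635

Conditional on each subspecies, P(X > 7.6): I: 0.900729; II: 0.658146; III: 0.773373.
By total probability, P(X > 7.6) = 0.23·0.900729 + 0.34·0.658146 + 0.43·0.773373 = 0.763487.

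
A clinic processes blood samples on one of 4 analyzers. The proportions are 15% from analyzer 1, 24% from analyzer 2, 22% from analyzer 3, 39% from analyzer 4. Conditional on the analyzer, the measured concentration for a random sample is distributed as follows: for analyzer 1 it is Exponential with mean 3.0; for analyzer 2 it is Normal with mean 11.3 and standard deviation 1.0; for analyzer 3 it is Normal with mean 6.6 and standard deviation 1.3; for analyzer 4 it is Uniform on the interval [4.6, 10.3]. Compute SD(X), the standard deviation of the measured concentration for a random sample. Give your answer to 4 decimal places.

3.1144

Per component, 1: μ=3, E[X²]=18; 2: μ=11.3, E[X²]=128.69; 3: μ=6.6, E[X²]=45.25; 4: μ=7.45, E[X²]=58.21.
E[X] = 0.15·3 + 0.24·11.3 + 0.22·6.6 + 0.39·7.45 = 7.5195.
E[X²] = 0.15·18 + 0.24·128.69 + 0.22·45.25 + 0.39·58.21 = 66.2425.
Var(X) = E[X²] − (E[X])² = 66.2425 − 56.5429 = 9.69962.
SD(X) = √9.69962 = 3.11442.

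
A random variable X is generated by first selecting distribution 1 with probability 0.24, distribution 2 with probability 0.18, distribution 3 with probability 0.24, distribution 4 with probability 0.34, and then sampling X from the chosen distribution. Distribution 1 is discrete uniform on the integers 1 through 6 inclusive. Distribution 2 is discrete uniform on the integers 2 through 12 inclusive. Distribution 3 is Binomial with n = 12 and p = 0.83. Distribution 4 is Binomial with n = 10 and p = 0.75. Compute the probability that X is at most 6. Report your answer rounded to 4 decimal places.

Conditional on each component, P(X ≤ 6): 1: 1; 2: 0.454545; 3: 0.00875167; 4: 0.224125.
By total probability, P(X ≤ 6) = 0.24·1 + 0.18·0.454545 + 0.24·0.00875167 + 0.34·0.224125 = 0.400121.

0.4001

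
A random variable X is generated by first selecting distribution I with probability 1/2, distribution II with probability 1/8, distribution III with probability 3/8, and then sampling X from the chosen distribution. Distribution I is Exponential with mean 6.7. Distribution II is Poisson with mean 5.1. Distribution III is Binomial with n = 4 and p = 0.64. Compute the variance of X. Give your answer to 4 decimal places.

Per component, I: μ=6.7, E[X²]=89.78; II: μ=5.1, E[X²]=31.11; III: μ=2.56, E[X²]=7.4752.
E[X] = 0.5·6.7 + 0.125·5.1 + 0.375·2.56 = 4.9475.
E[X²] = 0.5·89.78 + 0.125·31.11 + 0.375·7.4752 = 51.5819.
Var(X) = E[X²] − (E[X])² = 51.5819 − 24.4778 = 27.1042.

27.1042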